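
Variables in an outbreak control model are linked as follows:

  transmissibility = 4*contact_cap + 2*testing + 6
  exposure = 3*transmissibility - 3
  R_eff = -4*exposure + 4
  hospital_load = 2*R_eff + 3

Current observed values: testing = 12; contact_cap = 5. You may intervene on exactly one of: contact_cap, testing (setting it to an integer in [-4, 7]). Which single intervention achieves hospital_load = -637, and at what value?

set testing = 1

Intervening on contact_cap: hospital_load = -96*contact_cap - 685. Reaching -637 requires contact_cap = -1/2, not an integer.
Intervening on testing: with other inputs at their observed values, hospital_load = -48*testing - 589. Solving for -637 gives testing = 1, within [-4, 7].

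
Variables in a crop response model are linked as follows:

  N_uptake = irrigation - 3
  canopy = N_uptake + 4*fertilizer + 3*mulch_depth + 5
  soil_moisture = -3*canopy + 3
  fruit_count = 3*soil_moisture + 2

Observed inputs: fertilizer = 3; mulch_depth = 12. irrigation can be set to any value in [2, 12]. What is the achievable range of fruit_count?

-547 to -457

Substituting into the canopy equation gives canopy = irrigation + 50.
soil_moisture becomes -3*irrigation - 147.
Substituting into the fruit_count equation gives fruit_count = -9*irrigation - 439.
Linear in irrigation, so extremes are at the endpoints: irrigation = 2 gives fruit_count = -457; irrigation = 12 gives fruit_count = -547.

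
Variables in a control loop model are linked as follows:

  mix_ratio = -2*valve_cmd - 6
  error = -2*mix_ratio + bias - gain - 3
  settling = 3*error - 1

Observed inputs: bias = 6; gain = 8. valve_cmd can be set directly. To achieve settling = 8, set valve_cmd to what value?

Substituting into the error equation gives error = 4*valve_cmd + 7.
Substituting into the settling equation gives settling = 12*valve_cmd + 20.
Solve 12*valve_cmd + 20 = 8: valve_cmd = (8 - 20) / 12 = -1.

valve_cmd = -1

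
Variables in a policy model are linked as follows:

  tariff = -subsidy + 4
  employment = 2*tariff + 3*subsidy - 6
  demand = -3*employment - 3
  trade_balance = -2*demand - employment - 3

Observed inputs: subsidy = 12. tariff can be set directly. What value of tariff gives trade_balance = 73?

Intervening on tariff fixes its value directly, overriding its dependence on subsidy.
Substituting into the employment equation gives employment = 2*tariff + 30.
Substituting into the demand equation gives demand = -6*tariff - 93.
So trade_balance = 10*tariff + 153.
Solve 10*tariff + 153 = 73: tariff = (73 - 153) / 10 = -8.

tariff = -8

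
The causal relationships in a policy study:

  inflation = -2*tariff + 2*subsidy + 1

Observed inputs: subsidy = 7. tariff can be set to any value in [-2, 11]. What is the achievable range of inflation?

-7 to 19

Substituting into the inflation equation gives inflation = -2*tariff + 15.
Linear in tariff, so extremes are at the endpoints: tariff = -2 gives inflation = 19; tariff = 11 gives inflation = -7.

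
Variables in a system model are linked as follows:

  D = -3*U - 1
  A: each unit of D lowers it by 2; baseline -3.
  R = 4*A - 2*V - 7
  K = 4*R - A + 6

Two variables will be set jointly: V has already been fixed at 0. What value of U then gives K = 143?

With V held at 0:
Substituting into the A equation gives A = 6*U - 1.
Substituting into the R equation gives R = 24*U - 11.
Substituting into the K equation gives K = 90*U - 37.
Solve 90*U - 37 = 143: U = (143 + 37) / 90 = 2.

U = 2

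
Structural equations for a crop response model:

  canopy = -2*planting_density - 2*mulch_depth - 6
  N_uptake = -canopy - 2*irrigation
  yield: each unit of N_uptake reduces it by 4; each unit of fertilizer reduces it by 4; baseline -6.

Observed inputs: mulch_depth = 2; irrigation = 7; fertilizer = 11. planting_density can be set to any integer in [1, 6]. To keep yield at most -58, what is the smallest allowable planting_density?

Substituting into the canopy equation gives canopy = -2*planting_density - 10.
Substituting into the N_uptake equation gives N_uptake = 2*planting_density - 4.
So yield = -8*planting_density - 34.
Require -8*planting_density - 34 ≤ -58, so planting_density ≥ 3.
The smallest integer in [1, 6] satisfying this is 3.

planting_density = 3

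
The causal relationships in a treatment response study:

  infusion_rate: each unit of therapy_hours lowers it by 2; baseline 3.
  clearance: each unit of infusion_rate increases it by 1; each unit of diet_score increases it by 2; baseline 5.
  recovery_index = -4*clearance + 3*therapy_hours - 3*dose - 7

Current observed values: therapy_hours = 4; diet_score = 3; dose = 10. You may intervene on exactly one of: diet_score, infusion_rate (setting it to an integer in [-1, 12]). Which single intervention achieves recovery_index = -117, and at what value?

Intervening on diet_score: recovery_index = -8*diet_score - 25. Reaching -117 requires diet_score = 23/2, not an integer.
Intervening on infusion_rate: with other inputs at their observed values, recovery_index = -4*infusion_rate - 69. Solving for -117 gives infusion_rate = 12, within [-1, 12].

set infusion_rate = 12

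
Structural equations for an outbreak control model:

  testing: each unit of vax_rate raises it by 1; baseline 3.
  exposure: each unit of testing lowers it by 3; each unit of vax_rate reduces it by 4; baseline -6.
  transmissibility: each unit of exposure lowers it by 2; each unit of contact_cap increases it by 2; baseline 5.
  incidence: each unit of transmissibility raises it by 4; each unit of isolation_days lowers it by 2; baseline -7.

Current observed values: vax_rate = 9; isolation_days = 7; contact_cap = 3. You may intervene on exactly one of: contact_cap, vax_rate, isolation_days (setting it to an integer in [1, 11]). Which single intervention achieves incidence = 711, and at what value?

Intervening on contact_cap: with other inputs at their observed values, incidence = 8*contact_cap + 623. Solving for 711 gives contact_cap = 11, within [1, 11].
Intervening on vax_rate: incidence = 56*vax_rate + 143. Reaching 711 requires vax_rate = 71/7, not an integer.
Intervening on isolation_days: incidence = -2*isolation_days + 661. Reaching 711 requires isolation_days = -25, outside [1, 11].

set contact_cap = 11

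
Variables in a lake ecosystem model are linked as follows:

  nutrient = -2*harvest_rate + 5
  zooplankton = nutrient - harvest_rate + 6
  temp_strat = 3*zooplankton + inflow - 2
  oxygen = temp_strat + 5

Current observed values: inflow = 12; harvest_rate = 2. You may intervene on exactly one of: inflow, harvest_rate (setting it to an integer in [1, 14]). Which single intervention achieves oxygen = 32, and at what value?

set inflow = 14

Intervening on inflow: with other inputs at their observed values, oxygen = inflow + 18. Solving for 32 gives inflow = 14, within [1, 14].
Intervening on harvest_rate: oxygen = -9*harvest_rate + 48. Reaching 32 requires harvest_rate = 16/9, not an integer.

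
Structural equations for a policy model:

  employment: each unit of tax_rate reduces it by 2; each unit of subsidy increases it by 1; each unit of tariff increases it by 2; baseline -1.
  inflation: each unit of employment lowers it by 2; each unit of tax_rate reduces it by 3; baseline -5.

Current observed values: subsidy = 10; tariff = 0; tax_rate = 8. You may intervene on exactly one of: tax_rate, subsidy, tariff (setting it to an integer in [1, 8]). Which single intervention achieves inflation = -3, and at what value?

set subsidy = 4

Intervening on tax_rate: inflation = tax_rate - 23. Reaching -3 requires tax_rate = 20, outside [1, 8].
Intervening on subsidy: with other inputs at their observed values, inflation = -2*subsidy + 5. Solving for -3 gives subsidy = 4, within [1, 8].
Intervening on tariff: inflation = -4*tariff - 15. Reaching -3 requires tariff = -3, outside [1, 8].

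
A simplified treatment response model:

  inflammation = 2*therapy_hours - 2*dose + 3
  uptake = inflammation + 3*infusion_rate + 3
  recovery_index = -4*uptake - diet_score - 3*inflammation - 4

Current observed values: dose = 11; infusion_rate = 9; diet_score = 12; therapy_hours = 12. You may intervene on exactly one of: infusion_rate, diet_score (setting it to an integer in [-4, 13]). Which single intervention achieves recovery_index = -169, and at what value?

set diet_score = 10

Intervening on infusion_rate: recovery_index = -12*infusion_rate - 63. Reaching -169 requires infusion_rate = 53/6, not an integer.
Intervening on diet_score: with other inputs at their observed values, recovery_index = -diet_score - 159. Solving for -169 gives diet_score = 10, within [-4, 13].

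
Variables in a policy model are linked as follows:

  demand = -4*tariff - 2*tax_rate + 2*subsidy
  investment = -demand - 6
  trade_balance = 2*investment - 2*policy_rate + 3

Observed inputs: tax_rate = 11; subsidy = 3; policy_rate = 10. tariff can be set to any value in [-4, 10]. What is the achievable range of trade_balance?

Substituting into the demand equation gives demand = -4*tariff - 16.
Substituting into the investment equation gives investment = 4*tariff + 10.
This gives trade_balance = 8*tariff + 3.
Linear in tariff, so extremes are at the endpoints: tariff = -4 gives trade_balance = -29; tariff = 10 gives trade_balance = 83.

-29 to 83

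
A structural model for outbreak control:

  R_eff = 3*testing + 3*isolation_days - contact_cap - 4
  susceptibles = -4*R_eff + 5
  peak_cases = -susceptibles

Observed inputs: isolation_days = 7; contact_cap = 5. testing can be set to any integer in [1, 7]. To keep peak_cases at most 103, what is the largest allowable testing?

Substituting into the R_eff equation gives R_eff = 3*testing + 12.
susceptibles becomes -12*testing - 43.
Substituting into the peak_cases equation gives peak_cases = 12*testing + 43.
Require 12*testing + 43 ≤ 103, so testing ≤ 5.
The largest integer in [1, 7] satisfying this is 5.

testing = 5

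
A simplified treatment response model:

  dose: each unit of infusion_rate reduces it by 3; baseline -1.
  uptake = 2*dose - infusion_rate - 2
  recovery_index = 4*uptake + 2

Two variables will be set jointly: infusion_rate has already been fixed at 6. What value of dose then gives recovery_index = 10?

With infusion_rate held at 6:
Intervening on dose fixes its value directly, overriding its dependence on infusion_rate.
Substituting into the uptake equation gives uptake = 2*dose - 8.
Substituting into the recovery_index equation gives recovery_index = 8*dose - 30.
Solve 8*dose - 30 = 10: dose = (10 + 30) / 8 = 5.

dose = 5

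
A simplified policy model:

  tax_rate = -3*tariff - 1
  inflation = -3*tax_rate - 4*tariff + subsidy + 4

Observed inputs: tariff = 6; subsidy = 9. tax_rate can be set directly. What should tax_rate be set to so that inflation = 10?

Intervening on tax_rate fixes its value directly, overriding its dependence on tariff.
Substituting into the inflation equation gives inflation = -3*tax_rate - 11.
Solve -3*tax_rate - 11 = 10: tax_rate = (10 + 11) / -3 = -7.

tax_rate = -7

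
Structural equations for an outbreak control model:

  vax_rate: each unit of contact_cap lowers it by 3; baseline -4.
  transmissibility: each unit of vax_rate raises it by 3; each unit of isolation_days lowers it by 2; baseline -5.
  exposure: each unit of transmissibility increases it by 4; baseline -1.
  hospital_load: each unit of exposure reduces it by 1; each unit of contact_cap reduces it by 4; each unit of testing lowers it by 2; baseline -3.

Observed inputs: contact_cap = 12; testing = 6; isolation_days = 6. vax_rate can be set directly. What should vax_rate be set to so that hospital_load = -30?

Intervening on vax_rate fixes its value directly, overriding its dependence on contact_cap.
Substituting into the transmissibility equation gives transmissibility = 3*vax_rate - 17.
So exposure = 12*vax_rate - 69.
Substituting into the hospital_load equation gives hospital_load = -12*vax_rate + 6.
Solve -12*vax_rate + 6 = -30: vax_rate = (-30 - 6) / -12 = 3.

vax_rate = 3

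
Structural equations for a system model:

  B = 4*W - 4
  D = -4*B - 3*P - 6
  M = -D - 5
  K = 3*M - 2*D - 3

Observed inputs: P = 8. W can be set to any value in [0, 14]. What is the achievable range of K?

52 to 1172

Substituting into the D equation gives D = -16*W - 14.
This gives M = 16*W + 9.
So K = 80*W + 52.
Linear in W, so extremes are at the endpoints: W = 0 gives K = 52; W = 14 gives K = 1172.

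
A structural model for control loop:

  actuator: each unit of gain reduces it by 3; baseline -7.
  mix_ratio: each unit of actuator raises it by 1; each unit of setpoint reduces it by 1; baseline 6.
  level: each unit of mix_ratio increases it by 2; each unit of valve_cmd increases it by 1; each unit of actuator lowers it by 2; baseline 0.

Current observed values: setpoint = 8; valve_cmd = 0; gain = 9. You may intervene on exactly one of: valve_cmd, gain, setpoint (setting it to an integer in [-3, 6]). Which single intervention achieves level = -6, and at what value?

Intervening on valve_cmd: with other inputs at their observed values, level = valve_cmd - 4. Solving for -6 gives valve_cmd = -2, within [-3, 6].
Intervening on gain: the paths from gain to level cancel (net effect zero), leaving level = -4; -6 is unreachable this way.
Intervening on setpoint: level = -2*setpoint + 12. Reaching -6 requires setpoint = 9, outside [-3, 6].

set valve_cmd = -2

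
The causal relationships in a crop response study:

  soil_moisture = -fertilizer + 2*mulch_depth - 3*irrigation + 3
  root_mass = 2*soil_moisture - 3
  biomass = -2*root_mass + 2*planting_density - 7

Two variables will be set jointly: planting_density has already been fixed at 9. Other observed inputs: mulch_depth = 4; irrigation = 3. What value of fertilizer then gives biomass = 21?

fertilizer = 3

With planting_density held at 9:
Substituting into the soil_moisture equation gives soil_moisture = -fertilizer + 2.
root_mass becomes -2*fertilizer + 1.
Substituting into the biomass equation gives biomass = 4*fertilizer + 9.
Solve 4*fertilizer + 9 = 21: fertilizer = (21 - 9) / 4 = 3.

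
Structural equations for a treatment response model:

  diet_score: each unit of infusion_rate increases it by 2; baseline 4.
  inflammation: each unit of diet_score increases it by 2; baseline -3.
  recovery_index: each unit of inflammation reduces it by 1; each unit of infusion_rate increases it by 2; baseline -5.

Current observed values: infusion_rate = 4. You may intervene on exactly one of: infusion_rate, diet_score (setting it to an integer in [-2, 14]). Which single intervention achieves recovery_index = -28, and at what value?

Intervening on infusion_rate: with other inputs at their observed values, recovery_index = -2*infusion_rate - 10. Solving for -28 gives infusion_rate = 9, within [-2, 14].
Intervening on diet_score: recovery_index = -2*diet_score + 6. Reaching -28 requires diet_score = 17, outside [-2, 14].

set infusion_rate = 9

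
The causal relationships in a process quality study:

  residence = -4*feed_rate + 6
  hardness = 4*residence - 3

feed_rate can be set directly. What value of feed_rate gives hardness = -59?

feed_rate = 5

Substituting into the hardness equation gives hardness = -16*feed_rate + 21.
Solve -16*feed_rate + 21 = -59: feed_rate = (-59 - 21) / -16 = 5.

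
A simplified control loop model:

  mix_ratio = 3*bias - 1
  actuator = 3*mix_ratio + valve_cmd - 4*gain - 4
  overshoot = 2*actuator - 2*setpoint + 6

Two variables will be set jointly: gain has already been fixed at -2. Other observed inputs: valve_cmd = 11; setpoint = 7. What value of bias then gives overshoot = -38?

bias = -3

With gain held at -2:
Substituting into the actuator equation gives actuator = 9*bias + 12.
overshoot becomes 18*bias + 16.
Solve 18*bias + 16 = -38: bias = (-38 - 16) / 18 = -3.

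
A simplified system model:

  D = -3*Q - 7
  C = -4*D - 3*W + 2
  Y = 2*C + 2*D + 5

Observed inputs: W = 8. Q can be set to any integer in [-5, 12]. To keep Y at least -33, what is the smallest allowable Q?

Q = -2

Substituting into the C equation gives C = 12*Q + 6.
Substituting into the Y equation gives Y = 18*Q + 3.
Require 18*Q + 3 ≥ -33, so Q ≥ -2.
The smallest integer in [-5, 12] satisfying this is -2.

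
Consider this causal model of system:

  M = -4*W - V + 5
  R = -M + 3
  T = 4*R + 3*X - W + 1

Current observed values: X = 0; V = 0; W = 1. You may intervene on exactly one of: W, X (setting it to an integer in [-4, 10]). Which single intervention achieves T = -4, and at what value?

set X = -4

Intervening on W: T = 15*W - 7. Reaching -4 requires W = 1/5, not an integer.
Intervening on X: with other inputs at their observed values, T = 3*X + 8. Solving for -4 gives X = -4, within [-4, 10].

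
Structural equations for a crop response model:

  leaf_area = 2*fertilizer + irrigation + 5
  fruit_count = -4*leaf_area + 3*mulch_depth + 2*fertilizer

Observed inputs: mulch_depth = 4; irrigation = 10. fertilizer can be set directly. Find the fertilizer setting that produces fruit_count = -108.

fertilizer = 10

Substituting into the leaf_area equation gives leaf_area = 2*fertilizer + 15.
This gives fruit_count = -6*fertilizer - 48.
Solve -6*fertilizer - 48 = -108: fertilizer = (-108 + 48) / -6 = 10.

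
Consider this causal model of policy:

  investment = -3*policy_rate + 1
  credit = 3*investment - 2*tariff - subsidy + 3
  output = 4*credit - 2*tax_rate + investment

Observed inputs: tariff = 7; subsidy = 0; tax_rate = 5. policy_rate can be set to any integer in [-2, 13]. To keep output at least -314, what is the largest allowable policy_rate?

policy_rate = 7

Substituting into the credit equation gives credit = -9*policy_rate - 8.
This gives output = -39*policy_rate - 41.
Require -39*policy_rate - 41 ≥ -314, so policy_rate ≤ 7.
The largest integer in [-2, 13] satisfying this is 7.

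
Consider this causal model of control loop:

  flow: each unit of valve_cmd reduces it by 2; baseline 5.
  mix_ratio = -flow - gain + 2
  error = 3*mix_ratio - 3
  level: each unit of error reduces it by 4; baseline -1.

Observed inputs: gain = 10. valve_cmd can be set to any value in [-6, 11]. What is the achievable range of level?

Substituting into the mix_ratio equation gives mix_ratio = 2*valve_cmd - 13.
This gives error = 6*valve_cmd - 42.
level becomes -24*valve_cmd + 167.
Linear in valve_cmd, so extremes are at the endpoints: valve_cmd = -6 gives level = 311; valve_cmd = 11 gives level = -97.

-97 to 311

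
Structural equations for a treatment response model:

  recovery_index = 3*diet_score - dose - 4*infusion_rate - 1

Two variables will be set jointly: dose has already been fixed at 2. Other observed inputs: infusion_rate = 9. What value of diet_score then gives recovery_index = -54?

diet_score = -5

With dose held at 2:
Substituting into the recovery_index equation gives recovery_index = 3*diet_score - 39.
Solve 3*diet_score - 39 = -54: diet_score = (-54 + 39) / 3 = -5.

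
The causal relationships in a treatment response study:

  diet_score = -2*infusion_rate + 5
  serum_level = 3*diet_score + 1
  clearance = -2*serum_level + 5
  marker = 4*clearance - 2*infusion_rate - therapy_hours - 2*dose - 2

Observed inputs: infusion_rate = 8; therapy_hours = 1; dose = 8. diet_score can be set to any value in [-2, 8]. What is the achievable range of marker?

-215 to 25

Intervening on diet_score fixes its value directly, overriding its dependence on infusion_rate.
Substituting into the clearance equation gives clearance = -6*diet_score + 3.
Substituting into the marker equation gives marker = -24*diet_score - 23.
Linear in diet_score, so extremes are at the endpoints: diet_score = -2 gives marker = 25; diet_score = 8 gives marker = -215.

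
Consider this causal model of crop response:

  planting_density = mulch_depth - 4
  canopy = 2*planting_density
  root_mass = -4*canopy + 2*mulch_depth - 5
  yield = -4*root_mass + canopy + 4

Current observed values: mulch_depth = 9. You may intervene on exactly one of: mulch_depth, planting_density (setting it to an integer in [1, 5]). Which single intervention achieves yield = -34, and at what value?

Intervening on mulch_depth: with other inputs at their observed values, yield = 26*mulch_depth - 112. Solving for -34 gives mulch_depth = 3, within [1, 5].
Intervening on planting_density: yield = 34*planting_density - 48. Reaching -34 requires planting_density = 7/17, not an integer.

set mulch_depth = 3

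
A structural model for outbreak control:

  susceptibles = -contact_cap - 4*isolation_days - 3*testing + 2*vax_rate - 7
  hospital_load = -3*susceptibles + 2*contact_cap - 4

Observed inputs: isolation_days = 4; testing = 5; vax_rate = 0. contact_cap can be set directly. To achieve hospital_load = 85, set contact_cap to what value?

contact_cap = -5

Substituting into the susceptibles equation gives susceptibles = -contact_cap - 38.
Substituting into the hospital_load equation gives hospital_load = 5*contact_cap + 110.
Solve 5*contact_cap + 110 = 85: contact_cap = (85 - 110) / 5 = -5.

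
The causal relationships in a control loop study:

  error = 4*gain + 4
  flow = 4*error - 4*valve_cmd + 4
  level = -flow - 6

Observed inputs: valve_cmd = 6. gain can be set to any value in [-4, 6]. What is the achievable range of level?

Substituting into the flow equation gives flow = 16*gain - 4.
Substituting into the level equation gives level = -16*gain - 2.
Linear in gain, so extremes are at the endpoints: gain = -4 gives level = 62; gain = 6 gives level = -98.

-98 to 62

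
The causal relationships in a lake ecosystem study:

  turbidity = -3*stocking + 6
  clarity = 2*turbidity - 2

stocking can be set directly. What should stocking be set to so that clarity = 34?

Substituting into the clarity equation gives clarity = -6*stocking + 10.
Solve -6*stocking + 10 = 34: stocking = (34 - 10) / -6 = -4.

stocking = -4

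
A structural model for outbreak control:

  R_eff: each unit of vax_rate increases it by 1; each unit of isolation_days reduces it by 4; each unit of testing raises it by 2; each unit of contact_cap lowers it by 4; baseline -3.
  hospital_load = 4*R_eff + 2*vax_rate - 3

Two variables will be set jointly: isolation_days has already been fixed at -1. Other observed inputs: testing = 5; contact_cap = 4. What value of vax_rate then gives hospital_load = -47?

vax_rate = -4

With isolation_days held at -1:
Substituting into the R_eff equation gives R_eff = vax_rate - 5.
hospital_load becomes 6*vax_rate - 23.
Solve 6*vax_rate - 23 = -47: vax_rate = (-47 + 23) / 6 = -4.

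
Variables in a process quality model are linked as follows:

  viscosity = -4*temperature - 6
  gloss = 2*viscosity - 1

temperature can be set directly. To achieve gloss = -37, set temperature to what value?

Substituting into the gloss equation gives gloss = -8*temperature - 13.
Solve -8*temperature - 13 = -37: temperature = (-37 + 13) / -8 = 3.

temperature = 3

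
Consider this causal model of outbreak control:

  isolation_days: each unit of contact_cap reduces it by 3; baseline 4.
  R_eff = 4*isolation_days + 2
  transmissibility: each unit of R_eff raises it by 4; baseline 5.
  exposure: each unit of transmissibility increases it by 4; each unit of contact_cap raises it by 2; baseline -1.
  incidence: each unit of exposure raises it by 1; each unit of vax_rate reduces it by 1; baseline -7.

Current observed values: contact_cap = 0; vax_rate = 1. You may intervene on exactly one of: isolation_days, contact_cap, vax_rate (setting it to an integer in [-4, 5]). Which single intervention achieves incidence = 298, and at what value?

Intervening on isolation_days: incidence = 64*isolation_days + 43. Reaching 298 requires isolation_days = 255/64, not an integer.
Intervening on contact_cap: incidence = -190*contact_cap + 299. Reaching 298 requires contact_cap = 1/190, not an integer.
Intervening on vax_rate: with other inputs at their observed values, incidence = -vax_rate + 300. Solving for 298 gives vax_rate = 2, within [-4, 5].

set vax_rate = 2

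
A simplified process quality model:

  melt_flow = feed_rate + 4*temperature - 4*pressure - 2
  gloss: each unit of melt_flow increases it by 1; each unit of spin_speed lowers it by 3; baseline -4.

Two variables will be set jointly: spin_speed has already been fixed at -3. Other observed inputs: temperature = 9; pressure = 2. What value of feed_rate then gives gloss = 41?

feed_rate = 10

With spin_speed held at -3:
Substituting into the melt_flow equation gives melt_flow = feed_rate + 26.
Substituting into the gloss equation gives gloss = feed_rate + 31.
Solve feed_rate + 31 = 41: feed_rate = (41 - 31) / 1 = 10.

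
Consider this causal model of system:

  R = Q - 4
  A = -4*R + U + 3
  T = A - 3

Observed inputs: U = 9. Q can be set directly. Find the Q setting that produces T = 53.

Substituting into the A equation gives A = -4*Q + 28.
So T = -4*Q + 25.
Solve -4*Q + 25 = 53: Q = (53 - 25) / -4 = -7.

Q = -7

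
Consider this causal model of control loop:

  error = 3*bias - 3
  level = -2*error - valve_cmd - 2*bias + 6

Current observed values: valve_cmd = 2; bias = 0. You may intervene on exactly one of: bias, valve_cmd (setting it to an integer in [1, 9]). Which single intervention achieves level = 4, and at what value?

Intervening on bias: level = -8*bias + 10. Reaching 4 requires bias = 3/4, not an integer.
Intervening on valve_cmd: with other inputs at their observed values, level = -valve_cmd + 12. Solving for 4 gives valve_cmd = 8, within [1, 9].

set valve_cmd = 8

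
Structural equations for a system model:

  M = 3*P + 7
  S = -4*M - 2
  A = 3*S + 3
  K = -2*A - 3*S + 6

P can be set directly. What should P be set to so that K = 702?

P = 4

Substituting into the S equation gives S = -12*P - 30.
This gives A = -36*P - 87.
K becomes 108*P + 270.
Solve 108*P + 270 = 702: P = (702 - 270) / 108 = 4.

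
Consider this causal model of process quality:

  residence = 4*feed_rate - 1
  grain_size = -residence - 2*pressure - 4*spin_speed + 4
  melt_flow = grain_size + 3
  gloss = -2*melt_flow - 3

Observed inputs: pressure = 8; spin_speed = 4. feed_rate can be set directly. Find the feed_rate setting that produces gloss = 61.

feed_rate = 2

Substituting into the grain_size equation gives grain_size = -4*feed_rate - 27.
Substituting into the melt_flow equation gives melt_flow = -4*feed_rate - 24.
Substituting into the gloss equation gives gloss = 8*feed_rate + 45.
Solve 8*feed_rate + 45 = 61: feed_rate = (61 - 45) / 8 = 2.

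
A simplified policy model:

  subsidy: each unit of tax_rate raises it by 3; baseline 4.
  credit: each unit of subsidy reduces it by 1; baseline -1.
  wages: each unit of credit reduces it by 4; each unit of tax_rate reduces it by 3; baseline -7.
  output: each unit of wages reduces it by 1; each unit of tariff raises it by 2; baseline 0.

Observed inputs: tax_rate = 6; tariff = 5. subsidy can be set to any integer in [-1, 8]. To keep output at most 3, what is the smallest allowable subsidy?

subsidy = 7

Intervening on subsidy fixes its value directly, overriding its dependence on tax_rate.
Substituting into the wages equation gives wages = 4*subsidy - 21.
This gives output = -4*subsidy + 31.
Require -4*subsidy + 31 ≤ 3, so subsidy ≥ 7.
The smallest integer in [-1, 8] satisfying this is 7.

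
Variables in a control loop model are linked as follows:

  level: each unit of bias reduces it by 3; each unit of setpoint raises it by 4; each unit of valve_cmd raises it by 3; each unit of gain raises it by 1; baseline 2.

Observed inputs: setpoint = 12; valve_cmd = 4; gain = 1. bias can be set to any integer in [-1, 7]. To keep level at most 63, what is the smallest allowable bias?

Substituting into the level equation gives level = -3*bias + 63.
Require -3*bias + 63 ≤ 63, so bias ≥ 0.
The smallest integer in [-1, 7] satisfying this is 0.

bias = 0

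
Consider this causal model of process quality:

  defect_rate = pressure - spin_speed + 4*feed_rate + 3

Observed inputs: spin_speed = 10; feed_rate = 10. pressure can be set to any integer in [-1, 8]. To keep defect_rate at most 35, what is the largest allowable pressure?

pressure = 2

Substituting into the defect_rate equation gives defect_rate = pressure + 33.
Require pressure + 33 ≤ 35, so pressure ≤ 2.
The largest integer in [-1, 8] satisfying this is 2.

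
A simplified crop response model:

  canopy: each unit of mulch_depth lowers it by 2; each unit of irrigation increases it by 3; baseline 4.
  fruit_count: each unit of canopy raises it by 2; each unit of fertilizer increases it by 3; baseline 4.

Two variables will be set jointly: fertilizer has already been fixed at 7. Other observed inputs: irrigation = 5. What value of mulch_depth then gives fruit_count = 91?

With fertilizer held at 7:
Substituting into the canopy equation gives canopy = -2*mulch_depth + 19.
Substituting into the fruit_count equation gives fruit_count = -4*mulch_depth + 63.
Solve -4*mulch_depth + 63 = 91: mulch_depth = (91 - 63) / -4 = -7.

mulch_depth = -7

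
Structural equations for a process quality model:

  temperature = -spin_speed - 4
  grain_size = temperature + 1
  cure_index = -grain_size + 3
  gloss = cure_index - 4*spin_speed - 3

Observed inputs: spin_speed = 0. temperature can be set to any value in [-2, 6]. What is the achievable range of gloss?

-7 to 1

Intervening on temperature fixes its value directly, overriding its dependence on spin_speed.
Substituting into the cure_index equation gives cure_index = -temperature + 2.
Substituting into the gloss equation gives gloss = -temperature - 1.
Linear in temperature, so extremes are at the endpoints: temperature = -2 gives gloss = 1; temperature = 6 gives gloss = -7.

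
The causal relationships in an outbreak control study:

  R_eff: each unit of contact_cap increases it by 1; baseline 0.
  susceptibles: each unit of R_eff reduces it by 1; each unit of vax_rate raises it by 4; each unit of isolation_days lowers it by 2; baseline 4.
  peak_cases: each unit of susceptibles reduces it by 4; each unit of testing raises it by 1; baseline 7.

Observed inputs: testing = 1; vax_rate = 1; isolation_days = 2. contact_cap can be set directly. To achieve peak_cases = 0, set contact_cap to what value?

contact_cap = 2

Substituting into the susceptibles equation gives susceptibles = -contact_cap + 4.
peak_cases becomes 4*contact_cap - 8.
Solve 4*contact_cap - 8 = 0: contact_cap = (0 + 8) / 4 = 2.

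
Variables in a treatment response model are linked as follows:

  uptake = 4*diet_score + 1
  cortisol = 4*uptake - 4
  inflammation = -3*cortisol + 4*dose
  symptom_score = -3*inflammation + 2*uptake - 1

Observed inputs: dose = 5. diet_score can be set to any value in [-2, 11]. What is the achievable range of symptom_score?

-363 to 1613

Substituting into the cortisol equation gives cortisol = 16*diet_score.
inflammation becomes -48*diet_score + 20.
So symptom_score = 152*diet_score - 59.
Linear in diet_score, so extremes are at the endpoints: diet_score = -2 gives symptom_score = -363; diet_score = 11 gives symptom_score = 1613.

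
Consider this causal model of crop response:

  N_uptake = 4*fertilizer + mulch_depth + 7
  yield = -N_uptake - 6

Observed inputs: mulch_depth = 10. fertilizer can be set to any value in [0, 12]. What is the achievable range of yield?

-71 to -23

Substituting into the N_uptake equation gives N_uptake = 4*fertilizer + 17.
yield becomes -4*fertilizer - 23.
Linear in fertilizer, so extremes are at the endpoints: fertilizer = 0 gives yield = -23; fertilizer = 12 gives yield = -71.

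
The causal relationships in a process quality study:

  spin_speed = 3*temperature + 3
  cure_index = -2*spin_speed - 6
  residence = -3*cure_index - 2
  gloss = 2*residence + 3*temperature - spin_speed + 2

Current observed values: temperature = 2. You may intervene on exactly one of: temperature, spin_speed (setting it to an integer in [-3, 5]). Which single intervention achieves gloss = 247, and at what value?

Intervening on temperature: with other inputs at their observed values, gloss = 36*temperature + 67. Solving for 247 gives temperature = 5, within [-3, 5].
Intervening on spin_speed: gloss = 11*spin_speed + 40. Reaching 247 requires spin_speed = 207/11, not an integer.

set temperature = 5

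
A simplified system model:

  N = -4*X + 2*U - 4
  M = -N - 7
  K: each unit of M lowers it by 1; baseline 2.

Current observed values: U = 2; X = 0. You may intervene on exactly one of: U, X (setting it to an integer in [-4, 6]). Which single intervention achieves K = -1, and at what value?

set U = -3

Intervening on U: with other inputs at their observed values, K = 2*U + 5. Solving for -1 gives U = -3, within [-4, 6].
Intervening on X: K = -4*X + 9. Reaching -1 requires X = 5/2, not an integer.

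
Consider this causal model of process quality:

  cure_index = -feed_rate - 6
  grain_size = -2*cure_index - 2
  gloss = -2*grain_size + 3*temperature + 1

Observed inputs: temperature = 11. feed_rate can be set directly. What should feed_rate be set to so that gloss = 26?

feed_rate = -3

Substituting into the grain_size equation gives grain_size = 2*feed_rate + 10.
Substituting into the gloss equation gives gloss = -4*feed_rate + 14.
Solve -4*feed_rate + 14 = 26: feed_rate = (26 - 14) / -4 = -3.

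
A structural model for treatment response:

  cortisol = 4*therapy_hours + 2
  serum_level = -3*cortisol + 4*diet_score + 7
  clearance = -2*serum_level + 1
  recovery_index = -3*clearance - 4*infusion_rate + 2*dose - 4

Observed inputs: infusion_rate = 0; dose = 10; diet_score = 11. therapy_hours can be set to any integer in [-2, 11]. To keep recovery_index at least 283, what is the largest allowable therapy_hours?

Substituting into the serum_level equation gives serum_level = -12*therapy_hours + 45.
So clearance = 24*therapy_hours - 89.
This gives recovery_index = -72*therapy_hours + 283.
Require -72*therapy_hours + 283 ≥ 283, so therapy_hours ≤ 0.
The largest integer in [-2, 11] satisfying this is 0.

therapy_hours = 0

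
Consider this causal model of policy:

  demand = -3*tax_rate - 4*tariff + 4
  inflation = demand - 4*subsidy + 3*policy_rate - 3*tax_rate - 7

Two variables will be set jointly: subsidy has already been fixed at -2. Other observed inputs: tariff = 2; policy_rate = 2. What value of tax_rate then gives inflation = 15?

With subsidy held at -2:
Substituting into the demand equation gives demand = -3*tax_rate - 4.
Substituting into the inflation equation gives inflation = -6*tax_rate + 3.
Solve -6*tax_rate + 3 = 15: tax_rate = (15 - 3) / -6 = -2.

tax_rate = -2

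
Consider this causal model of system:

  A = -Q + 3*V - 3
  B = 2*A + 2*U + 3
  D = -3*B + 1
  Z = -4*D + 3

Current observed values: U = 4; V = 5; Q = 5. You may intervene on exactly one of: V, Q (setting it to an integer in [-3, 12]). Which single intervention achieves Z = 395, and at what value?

Intervening on V: Z = 72*V - 61. Reaching 395 requires V = 19/3, not an integer.
Intervening on Q: with other inputs at their observed values, Z = -24*Q + 419. Solving for 395 gives Q = 1, within [-3, 12].

set Q = 1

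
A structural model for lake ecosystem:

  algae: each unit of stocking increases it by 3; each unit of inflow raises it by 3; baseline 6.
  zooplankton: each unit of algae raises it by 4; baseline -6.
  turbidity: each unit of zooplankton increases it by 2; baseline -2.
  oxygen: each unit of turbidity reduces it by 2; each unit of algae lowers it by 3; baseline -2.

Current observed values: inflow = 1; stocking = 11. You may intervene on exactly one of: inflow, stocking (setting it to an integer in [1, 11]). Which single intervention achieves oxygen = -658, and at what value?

set stocking = 9

Intervening on inflow: oxygen = -57*inflow - 715. Reaching -658 requires inflow = -1, outside [1, 11].
Intervening on stocking: with other inputs at their observed values, oxygen = -57*stocking - 145. Solving for -658 gives stocking = 9, within [1, 11].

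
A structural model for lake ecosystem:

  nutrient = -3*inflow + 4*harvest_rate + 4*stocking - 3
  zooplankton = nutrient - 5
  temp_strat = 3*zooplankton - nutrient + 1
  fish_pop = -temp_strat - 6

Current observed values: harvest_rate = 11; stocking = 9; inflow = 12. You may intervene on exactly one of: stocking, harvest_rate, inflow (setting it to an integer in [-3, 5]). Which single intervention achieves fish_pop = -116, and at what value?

set inflow = 5

Intervening on stocking: fish_pop = -8*stocking - 2. Reaching -116 requires stocking = 57/4, not an integer.
Intervening on harvest_rate: fish_pop = -8*harvest_rate + 14. Reaching -116 requires harvest_rate = 65/4, not an integer.
Intervening on inflow: with other inputs at their observed values, fish_pop = 6*inflow - 146. Solving for -116 gives inflow = 5, within [-3, 5].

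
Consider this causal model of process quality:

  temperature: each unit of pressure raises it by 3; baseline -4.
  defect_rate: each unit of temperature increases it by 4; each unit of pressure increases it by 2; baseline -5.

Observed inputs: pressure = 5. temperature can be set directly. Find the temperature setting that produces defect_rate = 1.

Intervening on temperature fixes its value directly, overriding its dependence on pressure.
Substituting into the defect_rate equation gives defect_rate = 4*temperature + 5.
Solve 4*temperature + 5 = 1: temperature = (1 - 5) / 4 = -1.

temperature = -1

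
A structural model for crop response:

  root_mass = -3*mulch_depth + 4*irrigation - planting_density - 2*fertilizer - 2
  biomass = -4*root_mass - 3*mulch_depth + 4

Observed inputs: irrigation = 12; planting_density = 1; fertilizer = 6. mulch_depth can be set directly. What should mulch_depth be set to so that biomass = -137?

mulch_depth = -1

Substituting into the root_mass equation gives root_mass = -3*mulch_depth + 33.
biomass becomes 9*mulch_depth - 128.
Solve 9*mulch_depth - 128 = -137: mulch_depth = (-137 + 128) / 9 = -1.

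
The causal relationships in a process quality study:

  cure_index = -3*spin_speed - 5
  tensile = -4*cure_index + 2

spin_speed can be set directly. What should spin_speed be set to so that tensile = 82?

Substituting into the tensile equation gives tensile = 12*spin_speed + 22.
Solve 12*spin_speed + 22 = 82: spin_speed = (82 - 22) / 12 = 5.

spin_speed = 5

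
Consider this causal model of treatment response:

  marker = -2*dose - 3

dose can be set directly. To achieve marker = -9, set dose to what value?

dose = 3

Solve -2*dose - 3 = -9: dose = (-9 + 3) / -2 = 3.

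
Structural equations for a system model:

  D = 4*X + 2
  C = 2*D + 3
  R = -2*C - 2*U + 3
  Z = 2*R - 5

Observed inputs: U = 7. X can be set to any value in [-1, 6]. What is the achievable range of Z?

Substituting into the C equation gives C = 8*X + 7.
This gives R = -16*X - 25.
Substituting into the Z equation gives Z = -32*X - 55.
Linear in X, so extremes are at the endpoints: X = -1 gives Z = -23; X = 6 gives Z = -247.

-247 to -23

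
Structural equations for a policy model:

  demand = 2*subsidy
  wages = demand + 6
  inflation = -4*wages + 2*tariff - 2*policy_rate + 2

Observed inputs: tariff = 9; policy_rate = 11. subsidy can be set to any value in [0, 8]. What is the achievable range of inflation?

Substituting into the wages equation gives wages = 2*subsidy + 6.
So inflation = -8*subsidy - 26.
Linear in subsidy, so extremes are at the endpoints: subsidy = 0 gives inflation = -26; subsidy = 8 gives inflation = -90.

-90 to -26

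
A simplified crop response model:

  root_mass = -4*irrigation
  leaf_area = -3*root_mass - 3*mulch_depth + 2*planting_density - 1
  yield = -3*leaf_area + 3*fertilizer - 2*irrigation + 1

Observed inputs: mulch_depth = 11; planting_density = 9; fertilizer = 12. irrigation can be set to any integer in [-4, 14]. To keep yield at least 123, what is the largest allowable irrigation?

irrigation = -1

Substituting into the leaf_area equation gives leaf_area = 12*irrigation - 16.
Substituting into the yield equation gives yield = -38*irrigation + 85.
Require -38*irrigation + 85 ≥ 123, so irrigation ≤ -1.
The largest integer in [-4, 14] satisfying this is -1.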